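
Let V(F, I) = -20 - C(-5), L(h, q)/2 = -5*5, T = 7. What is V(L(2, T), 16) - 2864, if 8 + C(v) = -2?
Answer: -2874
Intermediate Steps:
L(h, q) = -50 (L(h, q) = 2*(-5*5) = 2*(-25) = -50)
C(v) = -10 (C(v) = -8 - 2 = -10)
V(F, I) = -10 (V(F, I) = -20 - 1*(-10) = -20 + 10 = -10)
V(L(2, T), 16) - 2864 = -10 - 2864 = -2874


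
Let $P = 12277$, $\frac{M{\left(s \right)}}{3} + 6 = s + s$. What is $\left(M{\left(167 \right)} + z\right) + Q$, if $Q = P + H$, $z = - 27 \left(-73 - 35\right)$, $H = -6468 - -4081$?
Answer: $13790$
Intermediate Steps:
$M{\left(s \right)} = -18 + 6 s$ ($M{\left(s \right)} = -18 + 3 \left(s + s\right) = -18 + 3 \cdot 2 s = -18 + 6 s$)
$H = -2387$ ($H = -6468 + 4081 = -2387$)
$z = 2916$ ($z = \left(-27\right) \left(-108\right) = 2916$)
$Q = 9890$ ($Q = 12277 - 2387 = 9890$)
$\left(M{\left(167 \right)} + z\right) + Q = \left(\left(-18 + 6 \cdot 167\right) + 2916\right) + 9890 = \left(\left(-18 + 1002\right) + 2916\right) + 9890 = \left(984 + 2916\right) + 9890 = 3900 + 9890 = 13790$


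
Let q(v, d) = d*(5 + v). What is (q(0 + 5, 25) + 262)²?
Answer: 262144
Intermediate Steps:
(q(0 + 5, 25) + 262)² = (25*(5 + (0 + 5)) + 262)² = (25*(5 + 5) + 262)² = (25*10 + 262)² = (250 + 262)² = 512² = 262144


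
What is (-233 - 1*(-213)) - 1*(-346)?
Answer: 326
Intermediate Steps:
(-233 - 1*(-213)) - 1*(-346) = (-233 + 213) + 346 = -20 + 346 = 326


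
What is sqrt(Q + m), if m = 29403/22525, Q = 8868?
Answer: sqrt(180002773803)/4505 ≈ 94.177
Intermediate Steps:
m = 29403/22525 (m = 29403*(1/22525) = 29403/22525 ≈ 1.3053)
sqrt(Q + m) = sqrt(8868 + 29403/22525) = sqrt(199781103/22525) = sqrt(180002773803)/4505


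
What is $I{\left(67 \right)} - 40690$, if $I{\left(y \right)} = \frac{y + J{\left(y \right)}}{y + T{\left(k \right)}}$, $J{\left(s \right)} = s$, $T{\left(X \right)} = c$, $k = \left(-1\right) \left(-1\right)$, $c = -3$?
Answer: $- \frac{1302013}{32} \approx -40688.0$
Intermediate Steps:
$k = 1$
$T{\left(X \right)} = -3$
$I{\left(y \right)} = \frac{2 y}{-3 + y}$ ($I{\left(y \right)} = \frac{y + y}{y - 3} = \frac{2 y}{-3 + y}$)
$I{\left(67 \right)} - 40690 = 2 \cdot 67 \frac{1}{-3 + 67} - 40690 = 2 \cdot 67 \cdot \frac{1}{64} - 40690 = \frac{67}{32} - 40690 = - \frac{1302013}{32}$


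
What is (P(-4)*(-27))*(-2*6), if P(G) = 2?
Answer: 648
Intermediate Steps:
(P(-4)*(-27))*(-2*6) = (2*(-27))*(-2*6) = -54*(-12) = 648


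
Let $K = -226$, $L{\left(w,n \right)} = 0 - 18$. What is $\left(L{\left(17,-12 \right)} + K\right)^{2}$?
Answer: $59536$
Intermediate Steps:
$L{\left(w,n \right)} = -18$ ($L{\left(w,n \right)} = 0 - 18 = -18$)
$\left(L{\left(17,-12 \right)} + K\right)^{2} = \left(-18 - 226\right)^{2} = \left(-244\right)^{2} = 59536$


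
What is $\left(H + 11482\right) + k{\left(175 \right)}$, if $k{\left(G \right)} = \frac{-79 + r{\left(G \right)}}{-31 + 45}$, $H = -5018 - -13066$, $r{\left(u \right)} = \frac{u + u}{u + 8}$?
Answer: $\frac{50021753}{2562} \approx 19525.0$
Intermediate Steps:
$r{\left(u \right)} = \frac{2 u}{8 + u}$
$H = 8048$ ($H = -5018 + 13066 = 8048$)
$k{\left(G \right)} = - \frac{79}{14} + \frac{G}{7 \left(8 + G\right)}$ ($k{\left(G \right)} = \frac{-79 + \frac{2 G}{8 + G}}{-31 + 45} = \frac{-79 + \frac{2 G}{8 + G}}{14} = \left(-79 + \frac{2 G}{8 + G}\right) \frac{1}{14} = - \frac{79}{14} + \frac{G}{7 \left(8 + G\right)}$)
$\left(H + 11482\right) + k{\left(175 \right)} = \left(8048 + 11482\right) + \frac{-632 - 13475}{14 \left(8 + 175\right)} = 19530 + \frac{-632 - 13475}{14 \cdot 183} = 19530 + \frac{1}{14} \cdot \frac{1}{183} \left(-14107\right) = 19530 - \frac{14107}{2562} = \frac{50021753}{2562}$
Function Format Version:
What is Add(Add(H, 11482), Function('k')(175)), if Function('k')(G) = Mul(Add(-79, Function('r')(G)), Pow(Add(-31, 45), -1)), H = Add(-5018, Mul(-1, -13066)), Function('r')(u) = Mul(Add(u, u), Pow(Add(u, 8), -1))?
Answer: Rational(50021753, 2562) ≈ 19525.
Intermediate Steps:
Function('r')(u) = Mul(2, u, Pow(Add(8, u), -1)) (Function('r')(u) = Mul(Mul(2, u), Pow(Add(8, u), -1)) = Mul(2, u, Pow(Add(8, u), -1)))
H = 8048 (H = Add(-5018, 13066) = 8048)
Function('k')(G) = Add(Rational(-79, 14), Mul(Rational(1, 7), G, Pow(Add(8, G), -1))) (Function('k')(G) = Mul(Add(-79, Mul(2, G, Pow(Add(8, G), -1))), Pow(Add(-31, 45), -1)) = Mul(Add(-79, Mul(2, G, Pow(Add(8, G), -1))), Pow(14, -1)) = Mul(Add(-79, Mul(2, G, Pow(Add(8, G), -1))), Rational(1, 14)) = Add(Rational(-79, 14), Mul(Rational(1, 7), G, Pow(Add(8, G), -1))))
Add(Add(H, 11482), Function('k')(175)) = Add(Add(8048, 11482), Mul(Rational(1, 14), Pow(Add(8, 175), -1), Add(-632, Mul(-77, 175)))) = Add(19530, Mul(Rational(1, 14), Pow(183, -1), Add(-632, -13475))) = Add(19530, Mul(Rational(1, 14), Rational(1, 183), -14107)) = Add(19530, Rational(-14107, 2562)) = Rational(50021753, 2562)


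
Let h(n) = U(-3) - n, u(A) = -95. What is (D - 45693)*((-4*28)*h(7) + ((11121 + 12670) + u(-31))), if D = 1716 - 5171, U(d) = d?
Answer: -1219656768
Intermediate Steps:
D = -3455
h(n) = -3 - n
(D - 45693)*((-4*28)*h(7) + ((11121 + 12670) + u(-31))) = (-3455 - 45693)*((-4*28)*(-3 - 1*7) + ((11121 + 12670) - 95)) = -49148*(-112*(-3 - 7) + (23791 - 95)) = -49148*(-112*(-10) + 23696) = -49148*(1120 + 23696) = -49148*24816 = -1219656768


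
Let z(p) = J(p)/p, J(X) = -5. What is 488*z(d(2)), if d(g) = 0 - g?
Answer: 1220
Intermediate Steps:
d(g) = -g
z(p) = -5/p
488*z(d(2)) = 488*(-5/((-1*2))) = 488*(-5/(-2)) = 488*(-5*(-1/2)) = 488*(5/2) = 1220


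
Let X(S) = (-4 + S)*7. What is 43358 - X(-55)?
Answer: 43771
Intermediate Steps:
X(S) = -28 + 7*S
43358 - X(-55) = 43358 - (-28 + 7*(-55)) = 43358 - (-28 - 385) = 43358 - 1*(-413) = 43358 + 413 = 43771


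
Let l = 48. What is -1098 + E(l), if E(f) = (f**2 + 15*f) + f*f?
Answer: 4230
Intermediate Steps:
E(f) = 2*f**2 + 15*f (E(f) = (f**2 + 15*f) + f**2 = 2*f**2 + 15*f)
-1098 + E(l) = -1098 + 48*(15 + 2*48) = -1098 + 48*(15 + 96) = -1098 + 48*111 = -1098 + 5328 = 4230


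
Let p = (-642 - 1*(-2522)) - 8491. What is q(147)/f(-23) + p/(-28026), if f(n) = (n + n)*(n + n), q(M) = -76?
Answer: 2964725/14825754 ≈ 0.19997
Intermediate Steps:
f(n) = 4*n² (f(n) = (2*n)*(2*n) = 4*n²)
p = -6611 (p = (-642 + 2522) - 8491 = 1880 - 8491 = -6611)
q(147)/f(-23) + p/(-28026) = -76/(4*(-23)²) - 6611/(-28026) = -76/(4*529) - 6611*(-1/28026) = -76/2116 + 6611/28026 = -76*1/2116 + 6611/28026 = -19/529 + 6611/28026 = 2964725/14825754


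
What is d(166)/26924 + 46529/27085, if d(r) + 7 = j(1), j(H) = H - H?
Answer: 1252557201/729236540 ≈ 1.7176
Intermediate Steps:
j(H) = 0
d(r) = -7 (d(r) = -7 + 0 = -7)
d(166)/26924 + 46529/27085 = -7/26924 + 46529/27085 = 1252557201/729236540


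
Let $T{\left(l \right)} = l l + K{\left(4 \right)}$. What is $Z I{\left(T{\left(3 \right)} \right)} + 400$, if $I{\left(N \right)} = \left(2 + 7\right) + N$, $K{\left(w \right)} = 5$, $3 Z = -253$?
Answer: $- \frac{4619}{3} \approx -1539.7$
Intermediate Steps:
$Z = - \frac{253}{3}$ ($Z = \frac{1}{3} \left(-253\right) = - \frac{253}{3} \approx -84.333$)
$T{\left(l \right)} = 5 + l^{2}$ ($T{\left(l \right)} = l l + 5 = l^{2} + 5 = 5 + l^{2}$)
$I{\left(N \right)} = 9 + N$
$Z I{\left(T{\left(3 \right)} \right)} + 400 = - \frac{253 \left(9 + \left(5 + 3^{2}\right)\right)}{3} + 400 = - \frac{253 \left(9 + \left(5 + 9\right)\right)}{3} + 400 = - \frac{253 \left(9 + 14\right)}{3} + 400 = \left(- \frac{253}{3}\right) 23 + 400 = - \frac{5819}{3} + 400 = - \frac{4619}{3}$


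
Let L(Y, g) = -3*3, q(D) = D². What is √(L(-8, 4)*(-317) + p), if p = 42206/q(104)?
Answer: 11*√255374/104 ≈ 53.450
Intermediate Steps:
L(Y, g) = -9
p = 21103/5408 (p = 42206/(104²) = 42206/10816 = 42206*(1/10816) = 21103/5408 ≈ 3.9022)
√(L(-8, 4)*(-317) + p) = √(-9*(-317) + 21103/5408) = √(2853 + 21103/5408) = √(15450127/5408) = 11*√255374/104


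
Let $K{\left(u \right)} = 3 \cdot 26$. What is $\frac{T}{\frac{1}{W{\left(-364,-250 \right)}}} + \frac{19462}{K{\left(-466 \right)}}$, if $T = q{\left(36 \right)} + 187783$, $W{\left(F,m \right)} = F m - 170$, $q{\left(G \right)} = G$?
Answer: $\frac{665324400761}{39} \approx 1.706 \cdot 10^{10}$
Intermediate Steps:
$K{\left(u \right)} = 78$
$W{\left(F,m \right)} = -170 + F m$
$T = 187819$ ($T = 36 + 187783 = 187819$)
$\frac{T}{\frac{1}{W{\left(-364,-250 \right)}}} + \frac{19462}{K{\left(-466 \right)}} = \frac{187819}{\frac{1}{-170 - -91000}} + \frac{19462}{78} = \frac{187819}{\frac{1}{-170 + 91000}} + 19462 \cdot \frac{1}{78} = \frac{187819}{\frac{1}{90830}} + \frac{9731}{39} = 187819 \frac{1}{\frac{1}{90830}} + \frac{9731}{39} = 187819 \cdot 90830 + \frac{9731}{39} = 17059599770 + \frac{9731}{39} = \frac{665324400761}{39}$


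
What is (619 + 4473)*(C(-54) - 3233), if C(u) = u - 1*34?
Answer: -16910532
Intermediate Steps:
C(u) = -34 + u (C(u) = u - 34 = -34 + u)
(619 + 4473)*(C(-54) - 3233) = (619 + 4473)*((-34 - 54) - 3233) = 5092*(-88 - 3233) = 5092*(-3321) = -16910532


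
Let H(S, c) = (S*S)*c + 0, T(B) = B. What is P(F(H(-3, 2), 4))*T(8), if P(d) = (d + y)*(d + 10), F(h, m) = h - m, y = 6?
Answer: 3840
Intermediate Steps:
H(S, c) = c*S**2 (H(S, c) = S**2*c + 0 = c*S**2 + 0 = c*S**2)
P(d) = (6 + d)*(10 + d) (P(d) = (d + 6)*(d + 10) = (6 + d)*(10 + d))
P(F(H(-3, 2), 4))*T(8) = (60 + (2*(-3)**2 - 1*4)**2 + 16*(2*(-3)**2 - 1*4))*8 = (60 + (2*9 - 4)**2 + 16*(2*9 - 4))*8 = (60 + (18 - 4)**2 + 16*(18 - 4))*8 = (60 + 14**2 + 16*14)*8 = (60 + 196 + 224)*8 = 480*8 = 3840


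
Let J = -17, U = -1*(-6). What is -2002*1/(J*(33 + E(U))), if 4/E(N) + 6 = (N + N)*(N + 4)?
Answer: 16302/4573 ≈ 3.5648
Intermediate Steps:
U = 6
E(N) = 4/(-6 + 2*N*(4 + N)) (E(N) = 4/(-6 + (N + N)*(N + 4)) = 4/(-6 + (2*N)*(4 + N)) = 4/(-6 + 2*N*(4 + N)))
-2002*1/(J*(33 + E(U))) = -2002*(-1/(17*(33 + 2/(-3 + 6² + 4*6)))) = -2002*(-1/(17*(33 + 2/(-3 + 36 + 24)))) = -2002*(-1/(17*(33 + 2/57))) = -2002/((-17*1883/57)) = -2002/(-32011/57) = -2002*(-57/32011) = 16302/4573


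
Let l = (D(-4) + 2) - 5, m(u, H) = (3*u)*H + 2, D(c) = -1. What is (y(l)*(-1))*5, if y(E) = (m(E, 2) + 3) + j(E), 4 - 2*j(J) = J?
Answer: 75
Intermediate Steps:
m(u, H) = 2 + 3*H*u (m(u, H) = 3*H*u + 2 = 2 + 3*H*u)
j(J) = 2 - J/2
l = -4 (l = (-1 + 2) - 5 = 1 - 5 = -4)
y(E) = 7 + 11*E/2 (y(E) = ((2 + 3*2*E) + 3) + (2 - E/2) = ((2 + 6*E) + 3) + (2 - E/2) = (5 + 6*E) + (2 - E/2) = 7 + 11*E/2)
(y(l)*(-1))*5 = ((7 + (11/2)*(-4))*(-1))*5 = ((7 - 22)*(-1))*5 = -15*(-1)*5 = 15*5 = 75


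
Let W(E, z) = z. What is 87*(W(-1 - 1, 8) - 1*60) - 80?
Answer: -4604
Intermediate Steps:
87*(W(-1 - 1, 8) - 1*60) - 80 = 87*(8 - 1*60) - 80 = 87*(8 - 60) - 80 = 87*(-52) - 80 = -4524 - 80 = -4604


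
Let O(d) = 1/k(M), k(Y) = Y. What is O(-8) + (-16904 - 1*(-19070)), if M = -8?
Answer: 17327/8 ≈ 2165.9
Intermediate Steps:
O(d) = -⅛ (O(d) = 1/(-8) = -⅛)
O(-8) + (-16904 - 1*(-19070)) = -⅛ + (-16904 - 1*(-19070)) = -⅛ + (-16904 + 19070) = -⅛ + 2166 = 17327/8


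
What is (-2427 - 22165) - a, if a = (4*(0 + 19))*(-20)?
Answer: -23072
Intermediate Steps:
a = -1520 (a = (4*19)*(-20) = 76*(-20) = -1520)
(-2427 - 22165) - a = (-2427 - 22165) - 1*(-1520) = -24592 + 1520 = -23072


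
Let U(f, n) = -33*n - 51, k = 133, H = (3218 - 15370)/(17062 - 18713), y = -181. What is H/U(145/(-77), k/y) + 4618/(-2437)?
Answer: -21138579250/9740862027 ≈ -2.1701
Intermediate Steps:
H = 12152/1651 (H = -12152/(-1651) = -12152*(-1/1651) = 12152/1651 ≈ 7.3604)
U(f, n) = -51 - 33*n
H/U(145/(-77), k/y) + 4618/(-2437) = 12152/(1651*(-51 - 4389/(-181))) + 4618/(-2437) = 12152/(1651*(-51 - 4389*(-1)/181)) + 4618*(-1/2437) = 12152/(1651*(-51 - 33*(-133/181))) - 4618/2437 = 12152/(1651*(-51 + 4389/181)) - 4618/2437 = 12152/(1651*(-4842/181)) - 4618/2437 = (12152/1651)*(-181/4842) - 4618/2437 = -1099756/3997071 - 4618/2437 = -21138579250/9740862027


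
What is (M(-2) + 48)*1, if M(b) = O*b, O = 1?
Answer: 46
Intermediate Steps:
M(b) = b (M(b) = 1*b = b)
(M(-2) + 48)*1 = (-2 + 48)*1 = 46*1 = 46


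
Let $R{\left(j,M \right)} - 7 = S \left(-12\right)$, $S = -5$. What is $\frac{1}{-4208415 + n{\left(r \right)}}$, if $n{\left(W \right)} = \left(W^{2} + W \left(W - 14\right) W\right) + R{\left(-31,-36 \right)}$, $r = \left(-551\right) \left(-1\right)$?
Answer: $\frac{1}{159128990} \approx 6.2842 \cdot 10^{-9}$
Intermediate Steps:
$R{\left(j,M \right)} = 67$ ($R{\left(j,M \right)} = 7 - -60 = 7 + 60 = 67$)
$r = 551$
$n{\left(W \right)} = 67 + W^{2} + W^{2} \left(-14 + W\right)$ ($n{\left(W \right)} = \left(W^{2} + W \left(W - 14\right) W\right) + 67 = \left(W^{2} + W \left(-14 + W\right) W\right) + 67 = \left(W^{2} + W^{2} \left(-14 + W\right)\right) + 67 = 67 + W^{2} + W^{2} \left(-14 + W\right)$)
$\frac{1}{-4208415 + n{\left(r \right)}} = \frac{1}{-4208415 + \left(67 + 551^{3} - 13 \cdot 551^{2}\right)} = \frac{1}{-4208415 + \left(67 + 167284151 - 3946813\right)} = \frac{1}{-4208415 + 163337405} = \frac{1}{159128990}$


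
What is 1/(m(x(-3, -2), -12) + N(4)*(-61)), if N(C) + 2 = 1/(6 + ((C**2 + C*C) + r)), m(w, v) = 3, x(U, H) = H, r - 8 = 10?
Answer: 56/6939 ≈ 0.0080703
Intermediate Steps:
r = 18 (r = 8 + 10 = 18)
N(C) = -2 + 1/(24 + 2*C**2) (N(C) = -2 + 1/(6 + ((C**2 + C*C) + 18)) = -2 + 1/(6 + ((C**2 + C**2) + 18)) = -2 + 1/(6 + (2*C**2 + 18)) = -2 + 1/(6 + (18 + 2*C**2)) = -2 + 1/(24 + 2*C**2))
1/(m(x(-3, -2), -12) + N(4)*(-61)) = 1/(3 + ((-47 - 4*4**2)/(2*(12 + 4**2)))*(-61)) = 1/(3 + ((-47 - 4*16)/(2*(12 + 16)))*(-61)) = 1/(3 + ((1/2)*(-47 - 64)/28)*(-61)) = 1/(3 + ((1/2)*(1/28)*(-111))*(-61)) = 1/(3 - 111/56*(-61)) = 1/(3 + 6771/56) = 1/(6939/56) = 56/6939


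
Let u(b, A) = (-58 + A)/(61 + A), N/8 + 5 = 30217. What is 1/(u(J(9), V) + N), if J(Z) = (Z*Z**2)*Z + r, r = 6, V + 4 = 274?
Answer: 331/80001588 ≈ 4.1374e-6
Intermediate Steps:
V = 270 (V = -4 + 274 = 270)
J(Z) = 6 + Z**4 (J(Z) = (Z*Z**2)*Z + 6 = Z**3*Z + 6 = Z**4 + 6 = 6 + Z**4)
N = 241696 (N = -40 + 8*30217 = -40 + 241736 = 241696)
u(b, A) = (-58 + A)/(61 + A)
1/(u(J(9), V) + N) = 1/((-58 + 270)/(61 + 270) + 241696) = 1/(212/331 + 241696) = 1/(80001588/331) = 331/80001588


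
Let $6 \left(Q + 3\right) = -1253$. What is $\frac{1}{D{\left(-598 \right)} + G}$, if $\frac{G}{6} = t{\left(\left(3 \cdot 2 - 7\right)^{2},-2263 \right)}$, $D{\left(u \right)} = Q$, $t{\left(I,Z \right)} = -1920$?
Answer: $- \frac{6}{70391} \approx -8.5238 \cdot 10^{-5}$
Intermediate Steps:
$Q = - \frac{1271}{6}$ ($Q = -3 + \frac{1}{6} \left(-1253\right) = -3 - \frac{1253}{6} = - \frac{1271}{6} \approx -211.83$)
$D{\left(u \right)} = - \frac{1271}{6}$
$G = -11520$ ($G = 6 \left(-1920\right) = -11520$)
$\frac{1}{D{\left(-598 \right)} + G} = \frac{1}{- \frac{1271}{6} - 11520} = \frac{1}{- \frac{70391}{6}} = - \frac{6}{70391}$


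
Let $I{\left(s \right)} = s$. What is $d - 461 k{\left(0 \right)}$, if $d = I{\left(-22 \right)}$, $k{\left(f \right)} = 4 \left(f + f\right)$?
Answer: $-22$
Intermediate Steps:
$k{\left(f \right)} = 8 f$ ($k{\left(f \right)} = 4 \cdot 2 f = 8 f$)
$d = -22$
$d - 461 k{\left(0 \right)} = -22 - 461 \cdot 8 \cdot 0 = -22 - 0 = -22 + 0 = -22$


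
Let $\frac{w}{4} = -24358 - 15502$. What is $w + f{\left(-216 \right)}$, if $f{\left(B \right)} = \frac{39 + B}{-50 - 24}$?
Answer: $- \frac{11798383}{74} \approx -1.5944 \cdot 10^{5}$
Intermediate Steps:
$f{\left(B \right)} = - \frac{39}{74} - \frac{B}{74}$ ($f{\left(B \right)} = \frac{39 + B}{-74} = \left(39 + B\right) \left(- \frac{1}{74}\right) = - \frac{39}{74} - \frac{B}{74}$)
$w = -159440$ ($w = 4 \left(-24358 - 15502\right) = 4 \left(-39860\right) = -159440$)
$w + f{\left(-216 \right)} = -159440 - - \frac{177}{74} = -159440 + \left(- \frac{39}{74} + \frac{108}{37}\right) = -159440 + \frac{177}{74} = - \frac{11798383}{74}$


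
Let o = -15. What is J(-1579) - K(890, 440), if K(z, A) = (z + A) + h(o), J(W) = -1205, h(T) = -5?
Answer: -2530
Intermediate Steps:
K(z, A) = -5 + A + z (K(z, A) = (z + A) - 5 = (A + z) - 5 = -5 + A + z)
J(-1579) - K(890, 440) = -1205 - (-5 + 440 + 890) = -1205 - 1*1325 = -1205 - 1325 = -2530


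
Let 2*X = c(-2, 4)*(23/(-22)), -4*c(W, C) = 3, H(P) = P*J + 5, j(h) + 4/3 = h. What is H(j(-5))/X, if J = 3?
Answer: -2464/69 ≈ -35.710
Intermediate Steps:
j(h) = -4/3 + h
H(P) = 5 + 3*P (H(P) = P*3 + 5 = 3*P + 5 = 5 + 3*P)
c(W, C) = -¾ (c(W, C) = -¼*3 = -¾)
X = 69/176 (X = (-69/(4*(-22)))/2 = (-69*(-1)/(4*22))/2 = (-¾*(-23/22))/2 = (½)*(69/88) = 69/176 ≈ 0.39205)
H(j(-5))/X = (5 + 3*(-4/3 - 5))/(69/176) = (5 + 3*(-19/3))*(176/69) = (5 - 19)*(176/69) = -14*176/69 = -2464/69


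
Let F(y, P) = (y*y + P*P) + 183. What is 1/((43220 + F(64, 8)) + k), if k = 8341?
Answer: 1/55904 ≈ 1.7888e-5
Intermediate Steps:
F(y, P) = 183 + P**2 + y**2 (F(y, P) = (y**2 + P**2) + 183 = (P**2 + y**2) + 183 = 183 + P**2 + y**2)
1/((43220 + F(64, 8)) + k) = 1/((43220 + (183 + 8**2 + 64**2)) + 8341) = 1/((43220 + (183 + 64 + 4096)) + 8341) = 1/((43220 + 4343) + 8341) = 1/(47563 + 8341) = 1/55904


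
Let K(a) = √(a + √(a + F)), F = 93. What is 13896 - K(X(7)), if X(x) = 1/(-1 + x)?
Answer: 13896 - √(6 + 6*√3354)/6 ≈ 13893.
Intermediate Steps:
K(a) = √(a + √(93 + a)) (K(a) = √(a + √(a + 93)) = √(a + √(93 + a)))
13896 - K(X(7)) = 13896 - √(1/(-1 + 7) + √(93 + 1/(-1 + 7))) = 13896 - √(1/6 + √(93 + 1/6)) = 13896 - √(⅙ + √(93 + ⅙)) = 13896 - √(⅙ + √(559/6)) = 13896 - √(⅙ + √3354/6)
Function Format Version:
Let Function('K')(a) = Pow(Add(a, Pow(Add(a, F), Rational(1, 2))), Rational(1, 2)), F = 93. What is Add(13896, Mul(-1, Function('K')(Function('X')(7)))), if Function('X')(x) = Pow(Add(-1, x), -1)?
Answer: Add(13896, Mul(Rational(-1, 6), Pow(Add(6, Mul(6, Pow(3354, Rational(1, 2)))), Rational(1, 2)))) ≈ 13893.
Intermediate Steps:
Function('K')(a) = Pow(Add(a, Pow(Add(93, a), Rational(1, 2))), Rational(1, 2)) (Function('K')(a) = Pow(Add(a, Pow(Add(a, 93), Rational(1, 2))), Rational(1, 2)) = Pow(Add(a, Pow(Add(93, a), Rational(1, 2))), Rational(1, 2)))
Add(13896, Mul(-1, Function('K')(Function('X')(7)))) = Add(13896, Mul(-1, Pow(Add(Pow(Add(-1, 7), -1), Pow(Add(93, Pow(Add(-1, 7), -1)), Rational(1, 2))), Rational(1, 2)))) = Add(13896, Mul(-1, Pow(Add(Pow(6, -1), Pow(Add(93, Pow(6, -1)), Rational(1, 2))), Rational(1, 2)))) = Add(13896, Mul(-1, Pow(Add(Rational(1, 6), Pow(Add(93, Rational(1, 6)), Rational(1, 2))), Rational(1, 2)))) = Add(13896, Mul(-1, Pow(Add(Rational(1, 6), Pow(Rational(559, 6), Rational(1, 2))), Rational(1, 2)))) = Add(13896, Mul(-1, Pow(Add(Rational(1, 6), Mul(Rational(1, 6), Pow(3354, Rational(1, 2)))), Rational(1, 2))))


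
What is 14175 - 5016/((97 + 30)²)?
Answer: 228623559/16129 ≈ 14175.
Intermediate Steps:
14175 - 5016/((97 + 30)²) = 14175 - 5016/(127²) = 14175 - 5016/16129 = 228623559/16129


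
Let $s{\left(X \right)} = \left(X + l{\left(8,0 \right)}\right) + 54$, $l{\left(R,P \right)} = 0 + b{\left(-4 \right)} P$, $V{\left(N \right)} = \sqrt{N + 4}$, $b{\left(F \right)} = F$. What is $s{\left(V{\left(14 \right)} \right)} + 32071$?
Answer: $32125 + 3 \sqrt{2} \approx 32129.0$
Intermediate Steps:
$V{\left(N \right)} = \sqrt{4 + N}$
$l{\left(R,P \right)} = - 4 P$ ($l{\left(R,P \right)} = 0 - 4 P = - 4 P$)
$s{\left(X \right)} = 54 + X$ ($s{\left(X \right)} = \left(X - 0\right) + 54 = \left(X + 0\right) + 54 = X + 54 = 54 + X$)
$s{\left(V{\left(14 \right)} \right)} + 32071 = \left(54 + \sqrt{4 + 14}\right) + 32071 = \left(54 + \sqrt{18}\right) + 32071 = \left(54 + 3 \sqrt{2}\right) + 32071 = 32125 + 3 \sqrt{2}$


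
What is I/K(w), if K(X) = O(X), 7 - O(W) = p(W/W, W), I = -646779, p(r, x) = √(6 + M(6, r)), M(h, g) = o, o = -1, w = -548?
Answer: -4527453/44 - 646779*√5/44 ≈ -1.3577e+5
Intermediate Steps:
M(h, g) = -1
p(r, x) = √5 (p(r, x) = √(6 - 1) = √5)
O(W) = 7 - √5
K(X) = 7 - √5
I/K(w) = -646779/(7 - √5)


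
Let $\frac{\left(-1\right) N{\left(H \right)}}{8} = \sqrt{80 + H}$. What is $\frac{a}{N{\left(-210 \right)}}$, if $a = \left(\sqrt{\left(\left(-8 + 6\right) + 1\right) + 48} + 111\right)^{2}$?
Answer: $\frac{i \sqrt{130} \left(111 + \sqrt{47}\right)^{2}}{1040} \approx 152.28 i$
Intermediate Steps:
$N{\left(H \right)} = - 8 \sqrt{80 + H}$
$a = \left(111 + \sqrt{47}\right)^{2}$ ($a = \left(\sqrt{\left(-2 + 1\right) + 48} + 111\right)^{2} = \left(\sqrt{-1 + 48} + 111\right)^{2} = \left(\sqrt{47} + 111\right)^{2} = \left(111 + \sqrt{47}\right)^{2} \approx 13890.0$)
$\frac{a}{N{\left(-210 \right)}} = \frac{\left(111 + \sqrt{47}\right)^{2}}{\left(-8\right) \sqrt{80 - 210}} = \frac{\left(111 + \sqrt{47}\right)^{2}}{\left(-8\right) \sqrt{-130}} = \frac{\left(111 + \sqrt{47}\right)^{2}}{\left(-8\right) i \sqrt{130}} = \left(111 + \sqrt{47}\right)^{2} \frac{i \sqrt{130}}{1040} = \frac{i \sqrt{130} \left(111 + \sqrt{47}\right)^{2}}{1040}$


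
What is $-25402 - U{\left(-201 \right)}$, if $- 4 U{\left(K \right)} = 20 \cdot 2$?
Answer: $-25392$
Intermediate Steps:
$U{\left(K \right)} = -10$ ($U{\left(K \right)} = - \frac{20 \cdot 2}{4} = \left(- \frac{1}{4}\right) 40 = -10$)
$-25402 - U{\left(-201 \right)} = -25402 - -10 = -25402 + 10 = -25392$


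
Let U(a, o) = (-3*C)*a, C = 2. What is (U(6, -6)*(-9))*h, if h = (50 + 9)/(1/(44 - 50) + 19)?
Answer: 114696/113 ≈ 1015.0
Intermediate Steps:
U(a, o) = -6*a (U(a, o) = (-3*2)*a = -6*a)
h = 354/113 (h = 59/(1/(-6) + 19) = 59/(-⅙ + 19) = 59/(113/6) = 59*(6/113) = 354/113 ≈ 3.1327)
(U(6, -6)*(-9))*h = (-6*6*(-9))*(354/113) = -36*(-9)*(354/113) = 324*(354/113) = 114696/113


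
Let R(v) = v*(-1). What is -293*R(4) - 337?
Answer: 835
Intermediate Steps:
R(v) = -v
-293*R(4) - 337 = -(-293)*4 - 337 = -293*(-4) - 337 = 1172 - 337 = 835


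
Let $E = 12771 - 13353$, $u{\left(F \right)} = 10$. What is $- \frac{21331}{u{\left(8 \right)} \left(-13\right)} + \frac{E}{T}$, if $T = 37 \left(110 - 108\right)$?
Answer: $\frac{751417}{4810} \approx 156.22$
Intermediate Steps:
$E = -582$
$T = 74$ ($T = 37 \cdot 2 = 74$)
$- \frac{21331}{u{\left(8 \right)} \left(-13\right)} + \frac{E}{T} = - \frac{21331}{10 \left(-13\right)} - \frac{582}{74} = - \frac{21331}{-130} - \frac{291}{37} = \left(-21331\right) \left(- \frac{1}{130}\right) - \frac{291}{37} = \frac{21331}{130} - \frac{291}{37} = \frac{751417}{4810}$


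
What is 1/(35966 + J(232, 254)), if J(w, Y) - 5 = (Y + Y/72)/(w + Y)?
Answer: 17496/629357887 ≈ 2.7800e-5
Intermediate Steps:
J(w, Y) = 5 + 73*Y/(72*(Y + w)) (J(w, Y) = 5 + (Y + Y/72)/(w + Y) = 5 + (Y + Y*(1/72))/(Y + w) = 5 + (Y + Y/72)/(Y + w) = 5 + (73*Y/72)/(Y + w) = 5 + 73*Y/(72*(Y + w)))
1/(35966 + J(232, 254)) = 1/(35966 + (5*232 + (433/72)*254)/(254 + 232)) = 1/(35966 + (1160 + 54991/36)/486) = 1/(35966 + (1/486)*(96751/36)) = 1/(35966 + 96751/17496) = 1/(629357887/17496) = 17496/629357887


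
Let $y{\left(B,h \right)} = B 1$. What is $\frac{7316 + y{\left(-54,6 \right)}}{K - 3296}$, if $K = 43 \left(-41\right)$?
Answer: $- \frac{7262}{5059} \approx -1.4355$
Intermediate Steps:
$y{\left(B,h \right)} = B$
$K = -1763$
$\frac{7316 + y{\left(-54,6 \right)}}{K - 3296} = \frac{7316 - 54}{-1763 - 3296} = \frac{7262}{-5059} = 7262 \left(- \frac{1}{5059}\right) = - \frac{7262}{5059}$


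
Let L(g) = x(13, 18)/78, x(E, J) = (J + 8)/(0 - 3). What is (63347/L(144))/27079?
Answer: -570123/27079 ≈ -21.054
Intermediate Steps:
x(E, J) = -8/3 - J/3 (x(E, J) = (8 + J)/(-3) = (8 + J)*(-⅓) = -8/3 - J/3)
L(g) = -⅑ (L(g) = (-8/3 - ⅓*18)/78 = (-8/3 - 6)*(1/78) = -26/3*1/78 = -⅑)
(63347/L(144))/27079 = (63347/(-⅑))/27079 = (63347*(-9))*(1/27079) = -570123*1/27079 = -570123/27079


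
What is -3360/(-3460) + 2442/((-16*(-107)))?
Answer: 355041/148088 ≈ 2.3975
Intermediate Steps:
-3360/(-3460) + 2442/((-16*(-107))) = -3360*(-1/3460) + 2442/1712 = 168/173 + 2442*(1/1712) = 168/173 + 1221/856 = 355041/148088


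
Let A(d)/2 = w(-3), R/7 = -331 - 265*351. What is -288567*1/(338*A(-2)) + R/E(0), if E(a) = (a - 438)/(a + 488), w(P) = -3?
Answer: 107799103759/148044 ≈ 7.2816e+5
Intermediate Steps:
R = -653422 (R = 7*(-331 - 265*351) = 7*(-331 - 93015) = 7*(-93346) = -653422)
A(d) = -6 (A(d) = 2*(-3) = -6)
E(a) = (-438 + a)/(488 + a)
-288567*1/(338*A(-2)) + R/E(0) = -288567/((13*(-6))*26) - 653422*(488 + 0)/(-438 + 0) = -288567/((-78*26)) - 653422/(-438/488) = -288567/(-2028) - 653422/((1/488)*(-438)) = -288567*(-1/2028) - 653422/(-219/244) = 96189/676 - 653422*(-244/219) = 96189/676 + 159434968/219 = 107799103759/148044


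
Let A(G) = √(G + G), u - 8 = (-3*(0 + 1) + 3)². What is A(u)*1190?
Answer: 4760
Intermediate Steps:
u = 8 (u = 8 + (-3*(0 + 1) + 3)² = 8 + (-3*1 + 3)² = 8 + (-3 + 3)² = 8 + 0² = 8 + 0 = 8)
A(G) = √2*√G (A(G) = √(2*G) = √2*√G)
A(u)*1190 = (√2*√8)*1190 = (√2*(2*√2))*1190 = 4*1190 = 4760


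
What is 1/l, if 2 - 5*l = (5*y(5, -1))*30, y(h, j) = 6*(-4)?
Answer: 5/3602 ≈ 0.0013881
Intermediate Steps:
y(h, j) = -24
l = 3602/5 (l = 2/5 - 5*(-24)*30/5 = 2/5 - (-24)*30 = 2/5 - 1/5*(-3600) = 2/5 + 720 = 3602/5 ≈ 720.40)
1/l = 1/(3602/5) = 5/3602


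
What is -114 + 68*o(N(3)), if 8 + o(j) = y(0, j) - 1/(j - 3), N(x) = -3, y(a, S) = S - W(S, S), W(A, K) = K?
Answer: -1940/3 ≈ -646.67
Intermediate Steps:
y(a, S) = 0 (y(a, S) = S - S = 0)
o(j) = -8 - 1/(-3 + j) (o(j) = -8 + (0 - 1/(j - 3)) = -8 + (0 - 1/(-3 + j)) = -8 - 1/(-3 + j))
-114 + 68*o(N(3)) = -114 + 68*((23 - 8*(-3))/(-3 - 3)) = -114 + 68*((23 + 24)/(-6)) = -114 + 68*(-⅙*47) = -114 + 68*(-47/6) = -114 - 1598/3 = -1940/3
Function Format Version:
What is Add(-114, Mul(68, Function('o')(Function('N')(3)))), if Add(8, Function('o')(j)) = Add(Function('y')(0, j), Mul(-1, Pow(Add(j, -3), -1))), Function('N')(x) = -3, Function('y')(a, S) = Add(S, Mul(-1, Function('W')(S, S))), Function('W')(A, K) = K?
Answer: Rational(-1940, 3) ≈ -646.67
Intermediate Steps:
Function('y')(a, S) = 0 (Function('y')(a, S) = Add(S, Mul(-1, S)) = 0)
Function('o')(j) = Add(-8, Mul(-1, Pow(Add(-3, j), -1))) (Function('o')(j) = Add(-8, Add(0, Mul(-1, Pow(Add(j, -3), -1)))) = Add(-8, Add(0, Mul(-1, Pow(Add(-3, j), -1)))) = Add(-8, Mul(-1, Pow(Add(-3, j), -1))))
Add(-114, Mul(68, Function('o')(Function('N')(3)))) = Add(-114, Mul(68, Mul(Pow(Add(-3, -3), -1), Add(23, Mul(-8, -3))))) = Add(-114, Mul(68, Mul(Pow(-6, -1), Add(23, 24)))) = Add(-114, Mul(68, Mul(Rational(-1, 6), 47))) = Add(-114, Mul(68, Rational(-47, 6))) = Add(-114, Rational(-1598, 3)) = Rational(-1940, 3)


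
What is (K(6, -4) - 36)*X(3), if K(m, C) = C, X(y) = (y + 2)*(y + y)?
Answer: -1200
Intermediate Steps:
X(y) = 2*y*(2 + y) (X(y) = (2 + y)*(2*y) = 2*y*(2 + y))
(K(6, -4) - 36)*X(3) = (-4 - 36)*(2*3*(2 + 3)) = -80*3*5 = -40*30 = -1200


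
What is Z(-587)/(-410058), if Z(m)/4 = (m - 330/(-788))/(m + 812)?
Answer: 231113/9087910425 ≈ 2.5431e-5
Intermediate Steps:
Z(m) = 4*(165/394 + m)/(812 + m) (Z(m) = 4*((m - 330/(-788))/(m + 812)) = 4*((m - 330*(-1/788))/(812 + m)) = 4*((m + 165/394)/(812 + m)) = 4*((165/394 + m)/(812 + m)) = 4*(165/394 + m)/(812 + m))
Z(-587)/(-410058) = (2*(165 + 394*(-587))/(197*(812 - 587)))/(-410058) = ((2/197)*(165 - 231278)/225)*(-1/410058) = ((2/197)*(1/225)*(-231113))*(-1/410058) = -462226/44325*(-1/410058) = 231113/9087910425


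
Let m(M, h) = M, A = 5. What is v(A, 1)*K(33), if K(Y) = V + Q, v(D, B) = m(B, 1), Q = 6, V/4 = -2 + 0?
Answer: -2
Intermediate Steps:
V = -8 (V = 4*(-2 + 0) = 4*(-2) = -8)
v(D, B) = B
K(Y) = -2 (K(Y) = -8 + 6 = -2)
v(A, 1)*K(33) = 1*(-2) = -2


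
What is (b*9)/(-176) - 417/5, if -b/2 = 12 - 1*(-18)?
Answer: -17673/220 ≈ -80.332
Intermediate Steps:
b = -60 (b = -2*(12 - 1*(-18)) = -2*(12 + 18) = -2*30 = -60)
(b*9)/(-176) - 417/5 = -60*9/(-176) - 417/5 = -540*(-1/176) - 417*⅕ = 135/44 - 417/5 = -17673/220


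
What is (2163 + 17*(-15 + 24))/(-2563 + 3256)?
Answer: 772/231 ≈ 3.3420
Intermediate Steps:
(2163 + 17*(-15 + 24))/(-2563 + 3256) = (2163 + 17*9)/693 = (2163 + 153)*(1/693) = 2316*(1/693) = 772/231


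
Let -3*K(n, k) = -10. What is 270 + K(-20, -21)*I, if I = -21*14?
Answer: -710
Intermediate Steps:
K(n, k) = 10/3 (K(n, k) = -1/3*(-10) = 10/3)
I = -294
270 + K(-20, -21)*I = 270 + (10/3)*(-294) = 270 - 980 = -710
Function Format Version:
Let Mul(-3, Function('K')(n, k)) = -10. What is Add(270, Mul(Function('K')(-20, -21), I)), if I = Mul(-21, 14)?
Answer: -710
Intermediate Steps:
Function('K')(n, k) = Rational(10, 3) (Function('K')(n, k) = Mul(Rational(-1, 3), -10) = Rational(10, 3))
I = -294
Add(270, Mul(Function('K')(-20, -21), I)) = Add(270, Mul(Rational(10, 3), -294)) = Add(270, -980) = -710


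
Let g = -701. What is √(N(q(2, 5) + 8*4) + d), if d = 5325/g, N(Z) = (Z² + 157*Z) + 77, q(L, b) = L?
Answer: √3225263146/701 ≈ 81.015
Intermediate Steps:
N(Z) = 77 + Z² + 157*Z
d = -5325/701 (d = 5325/(-701) = 5325*(-1/701) = -5325/701 ≈ -7.5963)
√(N(q(2, 5) + 8*4) + d) = √((77 + (2 + 8*4)² + 157*(2 + 8*4)) - 5325/701) = √((77 + (2 + 32)² + 157*(2 + 32)) - 5325/701) = √((77 + 34² + 157*34) - 5325/701) = √((77 + 1156 + 5338) - 5325/701) = √(6571 - 5325/701) = √(4600946/701) = √3225263146/701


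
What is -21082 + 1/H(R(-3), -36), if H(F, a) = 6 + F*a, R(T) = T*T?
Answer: -6704077/318 ≈ -21082.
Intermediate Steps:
R(T) = T**2
-21082 + 1/H(R(-3), -36) = -21082 + 1/(6 + (-3)**2*(-36)) = -21082 + 1/(6 + 9*(-36)) = -21082 + 1/(6 - 324) = -21082 + 1/(-318) = -21082 - 1/318 = -6704077/318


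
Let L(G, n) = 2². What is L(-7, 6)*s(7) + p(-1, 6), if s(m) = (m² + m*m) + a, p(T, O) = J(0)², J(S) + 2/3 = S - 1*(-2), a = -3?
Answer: 3436/9 ≈ 381.78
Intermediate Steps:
L(G, n) = 4
J(S) = 4/3 + S (J(S) = -⅔ + (S - 1*(-2)) = -⅔ + (S + 2) = -⅔ + (2 + S) = 4/3 + S)
p(T, O) = 16/9 (p(T, O) = (4/3 + 0)² = (4/3)² = 16/9)
s(m) = -3 + 2*m² (s(m) = (m² + m*m) - 3 = (m² + m²) - 3 = 2*m² - 3 = -3 + 2*m²)
L(-7, 6)*s(7) + p(-1, 6) = 4*(-3 + 2*7²) + 16/9 = 4*(-3 + 2*49) + 16/9 = 4*(-3 + 98) + 16/9 = 4*95 + 16/9 = 380 + 16/9 = 3436/9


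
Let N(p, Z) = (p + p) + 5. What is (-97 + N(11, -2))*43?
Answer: -3010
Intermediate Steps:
N(p, Z) = 5 + 2*p (N(p, Z) = 2*p + 5 = 5 + 2*p)
(-97 + N(11, -2))*43 = (-97 + (5 + 2*11))*43 = (-97 + (5 + 22))*43 = (-97 + 27)*43 = -70*43 = -3010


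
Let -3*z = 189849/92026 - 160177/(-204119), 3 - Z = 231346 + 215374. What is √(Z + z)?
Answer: I*√11724072539029001666062134/5122978662 ≈ 668.37*I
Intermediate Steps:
Z = -446717 (Z = 3 - (231346 + 215374) = 3 - 1*446720 = 3 - 446720 = -446717)
z = -4862930603/5122978662 (z = -(189849/92026 - 160177/(-204119))/3 = -(189849*(1/92026) - 160177*(-1/204119))/3 = -(17259/8366 + 160177/204119)/3 = -⅓*4862930603/1707659554 = -4862930603/5122978662 ≈ -0.94924)
√(Z + z) = √(-446717 - 4862930603/5122978662) = √(-2288526521883257/5122978662) = I*√11724072539029001666062134/5122978662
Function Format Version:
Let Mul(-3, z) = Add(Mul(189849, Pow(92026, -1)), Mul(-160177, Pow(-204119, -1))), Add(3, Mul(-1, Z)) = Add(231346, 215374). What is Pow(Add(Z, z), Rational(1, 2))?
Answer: Mul(Rational(1, 5122978662), I, Pow(11724072539029001666062134, Rational(1, 2))) ≈ Mul(668.37, I)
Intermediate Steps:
Z = -446717 (Z = Add(3, Mul(-1, Add(231346, 215374))) = Add(3, Mul(-1, 446720)) = Add(3, -446720) = -446717)
z = Rational(-4862930603, 5122978662) (z = Mul(Rational(-1, 3), Add(Mul(189849, Pow(92026, -1)), Mul(-160177, Pow(-204119, -1)))) = Mul(Rational(-1, 3), Add(Mul(189849, Rational(1, 92026)), Mul(-160177, Rational(-1, 204119)))) = Mul(Rational(-1, 3), Add(Rational(17259, 8366), Rational(160177, 204119))) = Mul(Rational(-1, 3), Rational(4862930603, 1707659554)) = Rational(-4862930603, 5122978662) ≈ -0.94924)
Pow(Add(Z, z), Rational(1, 2)) = Pow(Add(-446717, Rational(-4862930603, 5122978662)), Rational(1, 2)) = Pow(Rational(-2288526521883257, 5122978662), Rational(1, 2)) = Mul(Rational(1, 5122978662), I, Pow(11724072539029001666062134, Rational(1, 2)))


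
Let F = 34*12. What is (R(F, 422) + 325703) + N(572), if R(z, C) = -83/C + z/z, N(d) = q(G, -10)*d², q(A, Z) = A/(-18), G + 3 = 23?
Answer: -143693435/3798 ≈ -37834.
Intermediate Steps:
G = 20 (G = -3 + 23 = 20)
q(A, Z) = -A/18 (q(A, Z) = A*(-1/18) = -A/18)
F = 408
N(d) = -10*d²/9 (N(d) = (-1/18*20)*d² = -10*d²/9)
R(z, C) = 1 - 83/C (R(z, C) = -83/C + 1 = 1 - 83/C)
(R(F, 422) + 325703) + N(572) = ((-83 + 422)/422 + 325703) - 10/9*572² = ((1/422)*339 + 325703) - 10/9*327184 = (339/422 + 325703) - 3271840/9 = 137447005/422 - 3271840/9 = -143693435/3798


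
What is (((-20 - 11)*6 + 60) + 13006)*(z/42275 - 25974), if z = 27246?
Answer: -148868884416/445 ≈ -3.3454e+8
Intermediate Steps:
(((-20 - 11)*6 + 60) + 13006)*(z/42275 - 25974) = (((-20 - 11)*6 + 60) + 13006)*(27246/42275 - 25974) = ((-31*6 + 60) + 13006)*(27246*(1/42275) - 25974) = ((-186 + 60) + 13006)*(1434/2225 - 25974) = (-126 + 13006)*(-57790716/2225) = 12880*(-57790716/2225) = -148868884416/445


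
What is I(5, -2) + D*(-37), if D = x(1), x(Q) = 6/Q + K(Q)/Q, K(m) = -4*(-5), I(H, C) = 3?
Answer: -959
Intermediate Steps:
K(m) = 20
x(Q) = 26/Q (x(Q) = 6/Q + 20/Q = 26/Q)
D = 26 (D = 26/1 = 26*1 = 26)
I(5, -2) + D*(-37) = 3 + 26*(-37) = 3 - 962 = -959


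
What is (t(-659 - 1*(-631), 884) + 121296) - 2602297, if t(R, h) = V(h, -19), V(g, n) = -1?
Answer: -2481002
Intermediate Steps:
t(R, h) = -1
(t(-659 - 1*(-631), 884) + 121296) - 2602297 = (-1 + 121296) - 2602297 = 121295 - 2602297 = -2481002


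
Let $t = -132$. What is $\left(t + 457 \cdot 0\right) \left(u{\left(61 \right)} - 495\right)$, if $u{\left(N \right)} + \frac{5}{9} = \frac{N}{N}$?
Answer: $\frac{195844}{3} \approx 65281.0$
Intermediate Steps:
$u{\left(N \right)} = \frac{4}{9}$ ($u{\left(N \right)} = - \frac{5}{9} + \frac{N}{N} = - \frac{5}{9} + 1 = \frac{4}{9}$)
$\left(t + 457 \cdot 0\right) \left(u{\left(61 \right)} - 495\right) = \left(-132 + 457 \cdot 0\right) \left(\frac{4}{9} - 495\right) = \left(-132 + 0\right) \left(- \frac{4451}{9}\right) = \left(-132\right) \left(- \frac{4451}{9}\right) = \frac{195844}{3}$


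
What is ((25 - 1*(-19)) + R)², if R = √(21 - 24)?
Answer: (44 + I*√3)² ≈ 1933.0 + 152.42*I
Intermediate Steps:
R = I*√3 (R = √(-3) = I*√3 ≈ 1.732*I)
((25 - 1*(-19)) + R)² = ((25 - 1*(-19)) + I*√3)² = ((25 + 19) + I*√3)² = (44 + I*√3)²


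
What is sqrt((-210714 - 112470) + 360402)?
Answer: sqrt(37218) ≈ 192.92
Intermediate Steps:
sqrt((-210714 - 112470) + 360402) = sqrt(-323184 + 360402) = sqrt(37218)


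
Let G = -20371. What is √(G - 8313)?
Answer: 2*I*√7171 ≈ 169.36*I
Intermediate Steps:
√(G - 8313) = √(-20371 - 8313) = √(-28684) = 2*I*√7171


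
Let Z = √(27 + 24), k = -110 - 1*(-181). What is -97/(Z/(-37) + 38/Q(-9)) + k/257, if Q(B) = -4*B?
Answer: -11637792307/122765045 - 1162836*√51/477685 ≈ -112.18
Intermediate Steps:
k = 71 (k = -110 + 181 = 71)
Z = √51 ≈ 7.1414
-97/(Z/(-37) + 38/Q(-9)) + k/257 = -97/(√51/(-37) + 38/((-4*(-9)))) + 71/257 = -97/(√51*(-1/37) + 38/36) + 71*(1/257) = -97/(-√51/37 + 38*(1/36)) + 71/257 = -97/(-√51/37 + 19/18) + 71/257 = -97/(19/18 - √51/37) + 71/257 = 71/257 - 97/(19/18 - √51/37)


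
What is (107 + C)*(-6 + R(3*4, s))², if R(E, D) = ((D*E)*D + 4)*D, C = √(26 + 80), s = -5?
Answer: 249168332 + 2328676*√106 ≈ 2.7314e+8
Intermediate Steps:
C = √106 ≈ 10.296
R(E, D) = D*(4 + E*D²) (R(E, D) = (E*D² + 4)*D = (4 + E*D²)*D = D*(4 + E*D²))
(107 + C)*(-6 + R(3*4, s))² = (107 + √106)*(-6 - 5*(4 + (3*4)*(-5)²))² = (107 + √106)*(-6 - 5*(4 + 12*25))² = (107 + √106)*(-6 - 5*(4 + 300))² = (107 + √106)*(-6 - 5*304)² = (107 + √106)*(-6 - 1520)² = (107 + √106)*(-1526)² = (107 + √106)*2328676 = 249168332 + 2328676*√106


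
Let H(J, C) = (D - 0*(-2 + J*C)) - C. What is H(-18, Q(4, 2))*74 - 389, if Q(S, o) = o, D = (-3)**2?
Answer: 129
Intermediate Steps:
D = 9
H(J, C) = 9 - C (H(J, C) = (9 - 0*(-2 + J*C)) - C = (9 - 0*(-2 + C*J)) - C = (9 - 1*0) - C = (9 + 0) - C = 9 - C)
H(-18, Q(4, 2))*74 - 389 = (9 - 1*2)*74 - 389 = (9 - 2)*74 - 389 = 7*74 - 389 = 518 - 389 = 129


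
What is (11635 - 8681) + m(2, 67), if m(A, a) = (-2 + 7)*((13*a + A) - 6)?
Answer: 7289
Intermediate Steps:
m(A, a) = -30 + 5*A + 65*a (m(A, a) = 5*((A + 13*a) - 6) = 5*(-6 + A + 13*a) = -30 + 5*A + 65*a)
(11635 - 8681) + m(2, 67) = (11635 - 8681) + (-30 + 5*2 + 65*67) = 2954 + (-30 + 10 + 4355) = 2954 + 4335 = 7289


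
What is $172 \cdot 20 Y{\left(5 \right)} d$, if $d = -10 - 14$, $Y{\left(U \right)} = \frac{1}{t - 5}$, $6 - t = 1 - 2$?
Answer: $-41280$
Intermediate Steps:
$t = 7$ ($t = 6 - \left(1 - 2\right) = 6 - -1 = 6 + 1 = 7$)
$Y{\left(U \right)} = \frac{1}{2}$ ($Y{\left(U \right)} = \frac{1}{7 - 5} = \frac{1}{2}$)
$d = -24$
$172 \cdot 20 Y{\left(5 \right)} d = 172 \cdot 20 \cdot \frac{1}{2} \left(-24\right) = 172 \cdot 10 \left(-24\right) = 172 \left(-240\right) = -41280$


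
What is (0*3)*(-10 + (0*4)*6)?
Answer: 0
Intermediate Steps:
(0*3)*(-10 + (0*4)*6) = 0*(-10 + 0*6) = 0*(-10 + 0) = 0*(-10) = 0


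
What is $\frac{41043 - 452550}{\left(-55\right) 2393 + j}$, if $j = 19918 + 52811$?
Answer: $\frac{411507}{58886} \approx 6.9882$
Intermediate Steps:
$j = 72729$
$\frac{41043 - 452550}{\left(-55\right) 2393 + j} = \frac{41043 - 452550}{\left(-55\right) 2393 + 72729} = - \frac{411507}{-131615 + 72729} = - \frac{411507}{-58886} = \left(-411507\right) \left(- \frac{1}{58886}\right) = \frac{411507}{58886}$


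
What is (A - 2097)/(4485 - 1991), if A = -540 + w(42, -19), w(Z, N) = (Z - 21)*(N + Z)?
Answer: -1077/1247 ≈ -0.86367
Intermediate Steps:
w(Z, N) = (-21 + Z)*(N + Z)
A = -57 (A = -540 + (42**2 - 21*(-19) - 21*42 - 19*42) = -540 + (1764 + 399 - 882 - 798) = -540 + 483 = -57)
(A - 2097)/(4485 - 1991) = (-57 - 2097)/(4485 - 1991) = -2154/2494 = -2154*1/2494 = -1077/1247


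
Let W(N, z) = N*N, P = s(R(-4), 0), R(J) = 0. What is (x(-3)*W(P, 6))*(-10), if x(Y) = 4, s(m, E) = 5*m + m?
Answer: 0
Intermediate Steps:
s(m, E) = 6*m
P = 0 (P = 6*0 = 0)
W(N, z) = N²
(x(-3)*W(P, 6))*(-10) = (4*0²)*(-10) = (4*0)*(-10) = 0*(-10) = 0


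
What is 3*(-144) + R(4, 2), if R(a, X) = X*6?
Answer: -420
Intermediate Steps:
R(a, X) = 6*X
3*(-144) + R(4, 2) = 3*(-144) + 6*2 = -432 + 12 = -420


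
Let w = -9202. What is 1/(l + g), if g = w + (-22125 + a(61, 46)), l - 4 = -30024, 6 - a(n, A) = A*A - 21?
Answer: -1/63436 ≈ -1.5764e-5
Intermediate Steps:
a(n, A) = 27 - A² (a(n, A) = 6 - (A*A - 21) = 6 - (A² - 21) = 6 - (-21 + A²) = 6 + (21 - A²) = 27 - A²)
l = -30020 (l = 4 - 30024 = -30020)
g = -33416 (g = -9202 + (-22125 + (27 - 1*46²)) = -9202 + (-22125 + (27 - 1*2116)) = -9202 + (-22125 + (27 - 2116)) = -9202 + (-22125 - 2089) = -9202 - 24214 = -33416)
1/(l + g) = 1/(-30020 - 33416) = 1/(-63436) = -1/63436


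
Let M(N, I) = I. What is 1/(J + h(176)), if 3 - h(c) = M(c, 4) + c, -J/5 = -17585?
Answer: 1/87748 ≈ 1.1396e-5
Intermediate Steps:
J = 87925 (J = -5*(-17585) = 87925)
h(c) = -1 - c (h(c) = 3 - (4 + c) = 3 + (-4 - c) = -1 - c)
1/(J + h(176)) = 1/(87925 + (-1 - 1*176)) = 1/(87925 + (-1 - 176)) = 1/(87925 - 177) = 1/87748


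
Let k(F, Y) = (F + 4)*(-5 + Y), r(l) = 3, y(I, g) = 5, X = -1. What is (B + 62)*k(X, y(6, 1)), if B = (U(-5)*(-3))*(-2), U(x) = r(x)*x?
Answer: 0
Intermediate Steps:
U(x) = 3*x
k(F, Y) = (-5 + Y)*(4 + F) (k(F, Y) = (4 + F)*(-5 + Y) = (-5 + Y)*(4 + F))
B = -90 (B = ((3*(-5))*(-3))*(-2) = -15*(-3)*(-2) = 45*(-2) = -90)
(B + 62)*k(X, y(6, 1)) = (-90 + 62)*(-20 - 5*(-1) + 4*5 - 1*5) = -28*(-20 + 5 + 20 - 5) = -28*0 = 0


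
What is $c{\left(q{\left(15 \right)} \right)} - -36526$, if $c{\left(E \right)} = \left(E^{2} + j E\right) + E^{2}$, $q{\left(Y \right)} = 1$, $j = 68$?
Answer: $36596$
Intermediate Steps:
$c{\left(E \right)} = 2 E^{2} + 68 E$ ($c{\left(E \right)} = \left(E^{2} + 68 E\right) + E^{2} = 2 E^{2} + 68 E$)
$c{\left(q{\left(15 \right)} \right)} - -36526 = 2 \cdot 1 \left(34 + 1\right) - -36526 = 2 \cdot 1 \cdot 35 + 36526 = 70 + 36526 = 36596$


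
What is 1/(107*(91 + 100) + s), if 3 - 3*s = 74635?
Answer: -3/13321 ≈ -0.00022521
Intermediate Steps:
s = -74632/3 (s = 1 - 1/3*74635 = 1 - 74635/3 = -74632/3 ≈ -24877.)
1/(107*(91 + 100) + s) = 1/(107*(91 + 100) - 74632/3) = 1/(107*191 - 74632/3) = 1/(20437 - 74632/3) = 1/(-13321/3) = -3/13321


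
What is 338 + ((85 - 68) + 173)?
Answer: 528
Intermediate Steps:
338 + ((85 - 68) + 173) = 338 + (17 + 173) = 338 + 190 = 528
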